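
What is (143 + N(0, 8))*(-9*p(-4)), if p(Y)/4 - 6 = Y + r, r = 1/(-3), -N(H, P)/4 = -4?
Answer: -9540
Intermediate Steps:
N(H, P) = 16 (N(H, P) = -4*(-4) = 16)
r = -⅓ ≈ -0.33333
p(Y) = 68/3 + 4*Y (p(Y) = 24 + 4*(Y - ⅓) = 24 + 4*(-⅓ + Y) = 24 + (-4/3 + 4*Y) = 68/3 + 4*Y)
(143 + N(0, 8))*(-9*p(-4)) = (143 + 16)*(-9*(68/3 + 4*(-4))) = 159*(-9*(68/3 - 16)) = 159*(-9*20/3) = 159*(-60) = -9540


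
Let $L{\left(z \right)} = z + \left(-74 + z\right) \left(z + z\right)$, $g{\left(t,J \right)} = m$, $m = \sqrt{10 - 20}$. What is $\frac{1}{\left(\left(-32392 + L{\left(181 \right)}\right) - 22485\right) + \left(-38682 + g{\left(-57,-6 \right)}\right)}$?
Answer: $- \frac{27322}{1492983373} - \frac{i \sqrt{10}}{2985966746} \approx -1.83 \cdot 10^{-5} - 1.059 \cdot 10^{-9} i$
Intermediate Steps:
$m = i \sqrt{10}$ ($m = \sqrt{-10} = i \sqrt{10} \approx 3.1623 i$)
$g{\left(t,J \right)} = i \sqrt{10}$
$L{\left(z \right)} = z + 2 z \left(-74 + z\right)$ ($L{\left(z \right)} = z + \left(-74 + z\right) 2 z = z + 2 z \left(-74 + z\right)$)
$\frac{1}{\left(\left(-32392 + L{\left(181 \right)}\right) - 22485\right) + \left(-38682 + g{\left(-57,-6 \right)}\right)} = \frac{1}{\left(\left(-32392 + 181 \left(-147 + 2 \cdot 181\right)\right) - 22485\right) - \left(38682 - i \sqrt{10}\right)} = \frac{1}{\left(\left(-32392 + 181 \left(-147 + 362\right)\right) - 22485\right) - \left(38682 - i \sqrt{10}\right)} = \frac{1}{\left(\left(-32392 + 181 \cdot 215\right) - 22485\right) - \left(38682 - i \sqrt{10}\right)} = \frac{1}{\left(\left(-32392 + 38915\right) - 22485\right) - \left(38682 - i \sqrt{10}\right)} = \frac{1}{\left(6523 - 22485\right) - \left(38682 - i \sqrt{10}\right)} = \frac{1}{-15962 - \left(38682 - i \sqrt{10}\right)} = \frac{1}{-54644 + i \sqrt{10}}$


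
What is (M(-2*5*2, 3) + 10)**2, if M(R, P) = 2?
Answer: 144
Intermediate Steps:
(M(-2*5*2, 3) + 10)**2 = (2 + 10)**2 = 12**2 = 144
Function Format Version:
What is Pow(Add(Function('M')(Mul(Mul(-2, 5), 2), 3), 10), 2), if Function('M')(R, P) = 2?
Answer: 144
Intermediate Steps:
Pow(Add(Function('M')(Mul(Mul(-2, 5), 2), 3), 10), 2) = Pow(Add(2, 10), 2) = Pow(12, 2) = 144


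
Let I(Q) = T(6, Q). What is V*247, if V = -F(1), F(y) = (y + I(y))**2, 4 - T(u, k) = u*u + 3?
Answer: -285532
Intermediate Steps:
T(u, k) = 1 - u**2 (T(u, k) = 4 - (u*u + 3) = 4 - (u**2 + 3) = 4 - (3 + u**2) = 4 + (-3 - u**2) = 1 - u**2)
I(Q) = -35 (I(Q) = 1 - 1*6**2 = 1 - 1*36 = 1 - 36 = -35)
F(y) = (-35 + y)**2 (F(y) = (y - 35)**2 = (-35 + y)**2)
V = -1156 (V = -(-35 + 1)**2 = -1*(-34)**2 = -1*1156 = -1156)
V*247 = -1156*247 = -285532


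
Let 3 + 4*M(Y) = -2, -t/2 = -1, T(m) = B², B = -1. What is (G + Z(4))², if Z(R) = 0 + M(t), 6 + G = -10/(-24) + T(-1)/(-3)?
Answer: 1849/36 ≈ 51.361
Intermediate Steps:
T(m) = 1 (T(m) = (-1)² = 1)
t = 2 (t = -2*(-1) = 2)
M(Y) = -5/4 (M(Y) = -¾ + (¼)*(-2) = -¾ - ½ = -5/4)
G = -71/12 (G = -6 + (-10/(-24) + 1/(-3)) = -6 + (-10*(-1/24) + 1*(-⅓)) = -6 + (5/12 - ⅓) = -6 + 1/12 = -71/12 ≈ -5.9167)
Z(R) = -5/4 (Z(R) = 0 - 5/4 = -5/4)
(G + Z(4))² = (-71/12 - 5/4)² = (-43/6)² = 1849/36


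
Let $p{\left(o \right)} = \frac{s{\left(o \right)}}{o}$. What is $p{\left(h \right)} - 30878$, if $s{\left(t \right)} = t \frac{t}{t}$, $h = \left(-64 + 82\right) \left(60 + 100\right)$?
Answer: $-30877$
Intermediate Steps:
$h = 2880$ ($h = 18 \cdot 160 = 2880$)
$s{\left(t \right)} = t$ ($s{\left(t \right)} = t 1 = t$)
$p{\left(o \right)} = 1$ ($p{\left(o \right)} = \frac{o}{o} = 1$)
$p{\left(h \right)} - 30878 = 1 - 30878 = -30877$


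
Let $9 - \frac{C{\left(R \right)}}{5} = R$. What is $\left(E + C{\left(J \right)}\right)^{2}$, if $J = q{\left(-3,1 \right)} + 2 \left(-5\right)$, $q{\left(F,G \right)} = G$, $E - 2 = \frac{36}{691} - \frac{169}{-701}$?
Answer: $\frac{1998625273644169}{234634640881} \approx 8518.0$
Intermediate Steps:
$E = \frac{1110797}{484391}$ ($E = 2 + \left(\frac{36}{691} - \frac{169}{-701}\right) = 2 + \left(36 \cdot \frac{1}{691} - - \frac{169}{701}\right) = 2 + \left(\frac{36}{691} + \frac{169}{701}\right) = 2 + \frac{142015}{484391} = \frac{1110797}{484391} \approx 2.2932$)
$J = -9$ ($J = 1 + 2 \left(-5\right) = 1 - 10 = -9$)
$C{\left(R \right)} = 45 - 5 R$
$\left(E + C{\left(J \right)}\right)^{2} = \left(\frac{1110797}{484391} + \left(45 - -45\right)\right)^{2} = \left(\frac{1110797}{484391} + \left(45 + 45\right)\right)^{2} = \left(\frac{1110797}{484391} + 90\right)^{2} = \left(\frac{44705987}{484391}\right)^{2} = \frac{1998625273644169}{234634640881}$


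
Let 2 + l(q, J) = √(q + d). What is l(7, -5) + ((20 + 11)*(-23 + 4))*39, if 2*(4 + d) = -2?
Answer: -22973 + √2 ≈ -22972.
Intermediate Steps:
d = -5 (d = -4 + (½)*(-2) = -4 - 1 = -5)
l(q, J) = -2 + √(-5 + q) (l(q, J) = -2 + √(q - 5) = -2 + √(-5 + q))
l(7, -5) + ((20 + 11)*(-23 + 4))*39 = (-2 + √(-5 + 7)) + ((20 + 11)*(-23 + 4))*39 = (-2 + √2) + (31*(-19))*39 = (-2 + √2) - 589*39 = (-2 + √2) - 22971 = -22973 + √2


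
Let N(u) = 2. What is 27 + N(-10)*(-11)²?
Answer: 269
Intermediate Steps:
27 + N(-10)*(-11)² = 27 + 2*(-11)² = 27 + 2*121 = 27 + 242 = 269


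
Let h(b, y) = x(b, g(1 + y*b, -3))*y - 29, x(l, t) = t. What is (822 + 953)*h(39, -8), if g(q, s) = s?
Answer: -8875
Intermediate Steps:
h(b, y) = -29 - 3*y (h(b, y) = -3*y - 29 = -29 - 3*y)
(822 + 953)*h(39, -8) = (822 + 953)*(-29 - 3*(-8)) = 1775*(-29 + 24) = 1775*(-5) = -8875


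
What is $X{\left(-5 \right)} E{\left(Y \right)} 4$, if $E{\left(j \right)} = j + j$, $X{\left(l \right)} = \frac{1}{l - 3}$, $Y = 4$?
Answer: $-4$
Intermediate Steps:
$X{\left(l \right)} = \frac{1}{-3 + l}$
$E{\left(j \right)} = 2 j$
$X{\left(-5 \right)} E{\left(Y \right)} 4 = \frac{2 \cdot 4}{-3 - 5} \cdot 4 = \frac{1}{-8} \cdot 8 \cdot 4 = \left(- \frac{1}{8}\right) 8 \cdot 4 = \left(-1\right) 4 = -4$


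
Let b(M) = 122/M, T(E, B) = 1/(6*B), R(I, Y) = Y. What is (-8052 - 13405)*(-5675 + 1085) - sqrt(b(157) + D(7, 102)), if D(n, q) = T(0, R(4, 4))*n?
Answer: 98487630 - sqrt(3793434)/1884 ≈ 9.8488e+7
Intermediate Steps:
T(E, B) = 1/(6*B)
D(n, q) = n/24 (D(n, q) = ((1/6)/4)*n = ((1/6)*(1/4))*n = n/24)
(-8052 - 13405)*(-5675 + 1085) - sqrt(b(157) + D(7, 102)) = (-8052 - 13405)*(-5675 + 1085) - sqrt(122/157 + (1/24)*7) = -21457*(-4590) - sqrt(122*(1/157) + 7/24) = 98487630 - sqrt(122/157 + 7/24) = 98487630 - sqrt(4027/3768) = 98487630 - sqrt(3793434)/1884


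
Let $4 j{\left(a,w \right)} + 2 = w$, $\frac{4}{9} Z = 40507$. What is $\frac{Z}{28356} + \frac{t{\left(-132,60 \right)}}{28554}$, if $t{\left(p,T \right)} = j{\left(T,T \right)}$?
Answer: $\frac{1735229425}{539784816} \approx 3.2147$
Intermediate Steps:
$Z = \frac{364563}{4}$ ($Z = \frac{9}{4} \cdot 40507 = \frac{364563}{4} \approx 91141.0$)
$j{\left(a,w \right)} = - \frac{1}{2} + \frac{w}{4}$
$t{\left(p,T \right)} = - \frac{1}{2} + \frac{T}{4}$
$\frac{Z}{28356} + \frac{t{\left(-132,60 \right)}}{28554} = \frac{364563}{4 \cdot 28356} + \frac{- \frac{1}{2} + \frac{1}{4} \cdot 60}{28554} = \frac{364563}{4} \cdot \frac{1}{28356} + \left(- \frac{1}{2} + 15\right) \frac{1}{28554} = \frac{121521}{37808} + \frac{29}{2} \cdot \frac{1}{28554} = \frac{121521}{37808} + \frac{29}{57108} = \frac{1735229425}{539784816}$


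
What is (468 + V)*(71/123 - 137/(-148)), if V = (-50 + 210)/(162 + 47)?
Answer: 670103987/951159 ≈ 704.51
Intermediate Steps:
V = 160/209 ≈ 0.76555
(468 + V)*(71/123 - 137/(-148)) = (468 + 160/209)*(71/123 - 137/(-148)) = 97972*(71*(1/123) - 137*(-1/148))/209 = 97972*(71/123 + 137/148)/209 = (97972/209)*(27359/18204) = 670103987/951159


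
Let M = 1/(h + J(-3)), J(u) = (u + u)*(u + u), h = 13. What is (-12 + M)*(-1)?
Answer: 587/49 ≈ 11.980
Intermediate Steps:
J(u) = 4*u² (J(u) = (2*u)*(2*u) = 4*u²)
M = 1/49 (M = 1/(13 + 4*(-3)²) = 1/(13 + 4*9) = 1/(13 + 36) = 1/49 ≈ 0.020408)
(-12 + M)*(-1) = (-12 + 1/49)*(-1) = -587/49*(-1) = 587/49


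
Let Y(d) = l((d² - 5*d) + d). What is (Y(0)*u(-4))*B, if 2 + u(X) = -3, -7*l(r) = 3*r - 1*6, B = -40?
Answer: 1200/7 ≈ 171.43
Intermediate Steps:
l(r) = 6/7 - 3*r/7 (l(r) = -(3*r - 1*6)/7 = -(3*r - 6)/7 = -(-6 + 3*r)/7 = 6/7 - 3*r/7)
Y(d) = 6/7 - 3*d²/7 + 12*d/7 (Y(d) = 6/7 - 3*((d² - 5*d) + d)/7 = 6/7 - 3*(d² - 4*d)/7 = 6/7 + (-3*d²/7 + 12*d/7) = 6/7 - 3*d²/7 + 12*d/7)
u(X) = -5 (u(X) = -2 - 3 = -5)
(Y(0)*u(-4))*B = ((6/7 - 3/7*0*(-4 + 0))*(-5))*(-40) = ((6/7 - 3/7*0*(-4))*(-5))*(-40) = ((6/7 + 0)*(-5))*(-40) = ((6/7)*(-5))*(-40) = -30/7*(-40) = 1200/7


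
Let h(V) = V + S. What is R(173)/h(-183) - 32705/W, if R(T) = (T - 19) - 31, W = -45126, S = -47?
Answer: 21431/112815 ≈ 0.18997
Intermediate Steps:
R(T) = -50 + T (R(T) = (-19 + T) - 31 = -50 + T)
h(V) = -47 + V (h(V) = V - 47 = -47 + V)
R(173)/h(-183) - 32705/W = (-50 + 173)/(-47 - 183) - 32705/(-45126) = 123/(-230) - 32705*(-1/45126) = 123*(-1/230) + 32705/45126 = -123/230 + 32705/45126 = 21431/112815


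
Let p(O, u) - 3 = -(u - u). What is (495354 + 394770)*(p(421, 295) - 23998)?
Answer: -21358525380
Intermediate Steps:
p(O, u) = 3 (p(O, u) = 3 - (u - u) = 3 - 1*0 = 3 + 0 = 3)
(495354 + 394770)*(p(421, 295) - 23998) = (495354 + 394770)*(3 - 23998) = 890124*(-23995) = -21358525380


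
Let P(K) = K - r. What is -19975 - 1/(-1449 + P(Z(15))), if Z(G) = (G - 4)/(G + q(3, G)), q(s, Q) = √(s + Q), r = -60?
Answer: -3984125446346/199455599 - 33*√2/398911198 ≈ -19975.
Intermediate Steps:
q(s, Q) = √(Q + s)
Z(G) = (-4 + G)/(G + √(3 + G)) (Z(G) = (G - 4)/(G + √(G + 3)) = (-4 + G)/(G + √(3 + G)))
P(K) = 60 + K (P(K) = K - 1*(-60) = K + 60 = 60 + K)
-19975 - 1/(-1449 + P(Z(15))) = -19975 - 1/(-1449 + (60 + (-4 + 15)/(15 + √(3 + 15)))) = -19975 - 1/(-1449 + (60 + 11/(15 + √18))) = -19975 - 1/(-1449 + (60 + 11/(15 + 3*√2))) = -19975 - 1/(-1389 + 11/(15 + 3*√2))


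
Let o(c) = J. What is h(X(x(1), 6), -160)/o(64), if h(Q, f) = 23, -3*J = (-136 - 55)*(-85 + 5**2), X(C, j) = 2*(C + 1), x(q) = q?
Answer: -23/3820 ≈ -0.0060209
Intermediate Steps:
X(C, j) = 2 + 2*C (X(C, j) = 2*(1 + C) = 2 + 2*C)
J = -3820 (J = -(-136 - 55)*(-85 + 5**2)/3 = -(-191)*(-85 + 25)/3 = -(-191)*(-60)/3 = -1/3*11460 = -3820)
o(c) = -3820
h(X(x(1), 6), -160)/o(64) = 23/(-3820) = 23*(-1/3820) = -23/3820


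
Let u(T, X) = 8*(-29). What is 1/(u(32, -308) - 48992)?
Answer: -1/49224 ≈ -2.0315e-5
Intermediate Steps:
u(T, X) = -232
1/(u(32, -308) - 48992) = 1/(-232 - 48992) = 1/(-49224) = -1/49224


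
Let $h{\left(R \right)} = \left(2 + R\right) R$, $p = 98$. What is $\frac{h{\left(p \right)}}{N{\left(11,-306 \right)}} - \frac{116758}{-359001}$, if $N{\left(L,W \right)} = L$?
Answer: $\frac{3519494138}{3949011} \approx 891.23$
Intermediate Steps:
$h{\left(R \right)} = R \left(2 + R\right)$
$\frac{h{\left(p \right)}}{N{\left(11,-306 \right)}} - \frac{116758}{-359001} = \frac{98 \left(2 + 98\right)}{11} - \frac{116758}{-359001} = 98 \cdot 100 \cdot \frac{1}{11} - - \frac{116758}{359001} = 9800 \cdot \frac{1}{11} + \frac{116758}{359001} = \frac{9800}{11} + \frac{116758}{359001} = \frac{3519494138}{3949011}$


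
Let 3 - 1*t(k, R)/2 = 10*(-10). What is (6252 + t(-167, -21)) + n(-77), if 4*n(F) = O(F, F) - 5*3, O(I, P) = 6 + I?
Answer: 12873/2 ≈ 6436.5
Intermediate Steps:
t(k, R) = 206 (t(k, R) = 6 - 20*(-10) = 6 - 2*(-100) = 6 + 200 = 206)
n(F) = -9/4 + F/4 (n(F) = ((6 + F) - 5*3)/4 = ((6 + F) - 15)/4 = (-9 + F)/4 = -9/4 + F/4)
(6252 + t(-167, -21)) + n(-77) = (6252 + 206) + (-9/4 + (¼)*(-77)) = 6458 + (-9/4 - 77/4) = 6458 - 43/2 = 12873/2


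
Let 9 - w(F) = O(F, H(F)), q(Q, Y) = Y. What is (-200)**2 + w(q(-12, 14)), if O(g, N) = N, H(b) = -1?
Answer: 40010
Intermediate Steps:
w(F) = 10 (w(F) = 9 - 1*(-1) = 9 + 1 = 10)
(-200)**2 + w(q(-12, 14)) = (-200)**2 + 10 = 40000 + 10 = 40010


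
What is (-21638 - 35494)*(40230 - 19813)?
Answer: -1166464044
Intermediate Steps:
(-21638 - 35494)*(40230 - 19813) = -57132*20417 = -1166464044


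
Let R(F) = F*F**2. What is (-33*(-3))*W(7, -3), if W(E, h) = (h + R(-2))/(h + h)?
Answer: 363/2 ≈ 181.50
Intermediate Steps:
R(F) = F**3
W(E, h) = (-8 + h)/(2*h) (W(E, h) = (h + (-2)**3)/(h + h) = (h - 8)/((2*h)) = (-8 + h)*(1/(2*h)) = (-8 + h)/(2*h))
(-33*(-3))*W(7, -3) = (-33*(-3))*((1/2)*(-8 - 3)/(-3)) = 99*((1/2)*(-1/3)*(-11)) = 99*(11/6) = 363/2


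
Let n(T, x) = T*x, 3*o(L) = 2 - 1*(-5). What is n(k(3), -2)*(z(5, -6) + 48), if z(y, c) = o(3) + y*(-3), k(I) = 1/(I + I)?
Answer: -106/9 ≈ -11.778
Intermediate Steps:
o(L) = 7/3 (o(L) = (2 - 1*(-5))/3 = (2 + 5)/3 = (⅓)*7 = 7/3)
k(I) = 1/(2*I)
z(y, c) = 7/3 - 3*y (z(y, c) = 7/3 + y*(-3) = 7/3 - 3*y)
n(k(3), -2)*(z(5, -6) + 48) = (((½)/3)*(-2))*((7/3 - 3*5) + 48) = (((½)*(⅓))*(-2))*((7/3 - 15) + 48) = ((⅙)*(-2))*(-38/3 + 48) = -⅓*106/3 = -106/9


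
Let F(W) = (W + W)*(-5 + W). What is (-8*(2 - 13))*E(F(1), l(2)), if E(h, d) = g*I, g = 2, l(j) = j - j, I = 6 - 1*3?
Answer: 528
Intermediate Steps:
I = 3 (I = 6 - 3 = 3)
l(j) = 0
F(W) = 2*W*(-5 + W) (F(W) = (2*W)*(-5 + W) = 2*W*(-5 + W))
E(h, d) = 6 (E(h, d) = 2*3 = 6)
(-8*(2 - 13))*E(F(1), l(2)) = -8*(2 - 13)*6 = -8*(-11)*6 = 88*6 = 528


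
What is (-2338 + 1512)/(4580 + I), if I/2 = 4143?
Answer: -59/919 ≈ -0.064200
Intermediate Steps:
I = 8286 (I = 2*4143 = 8286)
(-2338 + 1512)/(4580 + I) = (-2338 + 1512)/(4580 + 8286) = -826/12866 = -826*1/12866 = -59/919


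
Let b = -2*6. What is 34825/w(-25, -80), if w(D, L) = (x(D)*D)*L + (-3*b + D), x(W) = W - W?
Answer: 34825/11 ≈ 3165.9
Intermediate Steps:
x(W) = 0
b = -12
w(D, L) = 36 + D (w(D, L) = (0*D)*L + (-3*(-12) + D) = 0*L + (36 + D) = 0 + (36 + D) = 36 + D)
34825/w(-25, -80) = 34825/(36 - 25) = 34825/11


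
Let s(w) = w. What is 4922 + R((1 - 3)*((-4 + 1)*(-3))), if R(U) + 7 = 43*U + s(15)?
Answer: 4156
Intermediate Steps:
R(U) = 8 + 43*U (R(U) = -7 + (43*U + 15) = -7 + (15 + 43*U) = 8 + 43*U)
4922 + R((1 - 3)*((-4 + 1)*(-3))) = 4922 + (8 + 43*((1 - 3)*((-4 + 1)*(-3)))) = 4922 + (8 + 43*(-(-6)*(-3))) = 4922 + (8 + 43*(-2*9)) = 4922 + (8 + 43*(-18)) = 4922 + (8 - 774) = 4922 - 766 = 4156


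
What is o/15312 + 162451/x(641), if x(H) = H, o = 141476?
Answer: 644533957/2453748 ≈ 262.67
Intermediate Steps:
o/15312 + 162451/x(641) = 141476/15312 + 162451/641 = 141476*(1/15312) + 162451*(1/641) = 35369/3828 + 162451/641 = 644533957/2453748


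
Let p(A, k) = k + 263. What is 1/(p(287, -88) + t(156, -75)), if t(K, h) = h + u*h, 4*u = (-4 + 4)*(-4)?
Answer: 1/100 ≈ 0.010000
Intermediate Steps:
u = 0 (u = ((-4 + 4)*(-4))/4 = (0*(-4))/4 = (¼)*0 = 0)
p(A, k) = 263 + k
t(K, h) = h (t(K, h) = h + 0*h = h + 0 = h)
1/(p(287, -88) + t(156, -75)) = 1/((263 - 88) - 75) = 1/(175 - 75) = 1/100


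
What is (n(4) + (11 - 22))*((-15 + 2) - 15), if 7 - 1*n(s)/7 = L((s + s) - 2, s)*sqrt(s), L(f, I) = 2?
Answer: -280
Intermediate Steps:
n(s) = 49 - 14*sqrt(s)
(n(4) + (11 - 22))*((-15 + 2) - 15) = ((49 - 14*sqrt(4)) + (11 - 22))*((-15 + 2) - 15) = ((49 - 14*2) - 11)*(-13 - 15) = ((49 - 28) - 11)*(-28) = (21 - 11)*(-28) = 10*(-28) = -280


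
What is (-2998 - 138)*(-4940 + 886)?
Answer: 12713344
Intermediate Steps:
(-2998 - 138)*(-4940 + 886) = -3136*(-4054) = 12713344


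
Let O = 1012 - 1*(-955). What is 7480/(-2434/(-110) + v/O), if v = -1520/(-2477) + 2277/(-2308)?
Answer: 660894927114400/1955037031747 ≈ 338.05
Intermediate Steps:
O = 1967 (O = 1012 + 955 = 1967)
v = -2131969/5716916 (v = -1520*(-1/2477) + 2277*(-1/2308) = 1520/2477 - 2277/2308 = -2131969/5716916 ≈ -0.37292)
7480/(-2434/(-110) + v/O) = 7480/(-2434/(-110) - 2131969/5716916/1967) = 7480/(-2434*(-1/110) - 2131969/5716916*1/1967) = 7480/(1217/55 - 304567/1606453396) = 7480/(1955037031747/88354936780) = 7480*(88354936780/1955037031747) = 660894927114400/1955037031747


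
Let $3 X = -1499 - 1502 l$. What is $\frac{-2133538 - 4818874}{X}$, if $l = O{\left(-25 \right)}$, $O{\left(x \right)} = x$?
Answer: $- \frac{6952412}{12017} \approx -578.55$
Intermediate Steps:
$l = -25$
$X = 12017$ ($X = \frac{-1499 - -37550}{3} = \frac{-1499 + 37550}{3} = \frac{1}{3} \cdot 36051 = 12017$)
$\frac{-2133538 - 4818874}{X} = \frac{-2133538 - 4818874}{12017} = \left(-2133538 - 4818874\right) \frac{1}{12017} = \left(-6952412\right) \frac{1}{12017} = - \frac{6952412}{12017}$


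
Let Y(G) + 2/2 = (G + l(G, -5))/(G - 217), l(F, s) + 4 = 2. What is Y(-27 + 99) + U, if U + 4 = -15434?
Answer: -447745/29 ≈ -15439.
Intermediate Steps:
l(F, s) = -2 (l(F, s) = -4 + 2 = -2)
U = -15438 (U = -4 - 15434 = -15438)
Y(G) = -1 + (-2 + G)/(-217 + G) (Y(G) = -1 + (G - 2)/(G - 217) = -1 + (-2 + G)/(-217 + G))
Y(-27 + 99) + U = 215/(-217 + (-27 + 99)) - 15438 = 215/(-217 + 72) - 15438 = 215/(-145) - 15438 = 215*(-1/145) - 15438 = -43/29 - 15438 = -447745/29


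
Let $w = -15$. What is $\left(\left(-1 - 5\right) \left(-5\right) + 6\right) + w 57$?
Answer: $-819$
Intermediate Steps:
$\left(\left(-1 - 5\right) \left(-5\right) + 6\right) + w 57 = \left(\left(-1 - 5\right) \left(-5\right) + 6\right) - 855 = \left(\left(-6\right) \left(-5\right) + 6\right) - 855 = \left(30 + 6\right) - 855 = 36 - 855 = -819$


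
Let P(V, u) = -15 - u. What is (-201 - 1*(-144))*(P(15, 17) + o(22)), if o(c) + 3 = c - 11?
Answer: 1368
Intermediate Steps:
o(c) = -14 + c (o(c) = -3 + (c - 11) = -3 + (-11 + c) = -14 + c)
(-201 - 1*(-144))*(P(15, 17) + o(22)) = (-201 - 1*(-144))*((-15 - 1*17) + (-14 + 22)) = (-201 + 144)*((-15 - 17) + 8) = -57*(-32 + 8) = -57*(-24) = 1368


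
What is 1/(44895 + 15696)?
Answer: 1/60591 ≈ 1.6504e-5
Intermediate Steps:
1/(44895 + 15696) = 1/60591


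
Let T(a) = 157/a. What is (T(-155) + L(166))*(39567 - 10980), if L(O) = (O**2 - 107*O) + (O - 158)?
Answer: 43428026811/155 ≈ 2.8018e+8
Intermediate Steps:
L(O) = -158 + O**2 - 106*O (L(O) = (O**2 - 107*O) + (-158 + O) = -158 + O**2 - 106*O)
(T(-155) + L(166))*(39567 - 10980) = (157/(-155) + (-158 + 166**2 - 106*166))*(39567 - 10980) = (157*(-1/155) + (-158 + 27556 - 17596))*28587 = (-157/155 + 9802)*28587 = (1519153/155)*28587 = 43428026811/155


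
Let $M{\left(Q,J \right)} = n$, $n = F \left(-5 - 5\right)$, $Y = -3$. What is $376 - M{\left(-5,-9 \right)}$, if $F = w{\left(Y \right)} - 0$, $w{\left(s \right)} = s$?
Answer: $346$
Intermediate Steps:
$F = -3$ ($F = -3 - 0 = -3 + 0 = -3$)
$n = 30$ ($n = - 3 \left(-5 - 5\right) = \left(-3\right) \left(-10\right) = 30$)
$M{\left(Q,J \right)} = 30$
$376 - M{\left(-5,-9 \right)} = 376 - 30 = 346$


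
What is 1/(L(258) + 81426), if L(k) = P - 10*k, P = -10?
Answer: 1/78836 ≈ 1.2685e-5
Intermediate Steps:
L(k) = -10 - 10*k
1/(L(258) + 81426) = 1/((-10 - 10*258) + 81426) = 1/((-10 - 2580) + 81426) = 1/(-2590 + 81426) = 1/78836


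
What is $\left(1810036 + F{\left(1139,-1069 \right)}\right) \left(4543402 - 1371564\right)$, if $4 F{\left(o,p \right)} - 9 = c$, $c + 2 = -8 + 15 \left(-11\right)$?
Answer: $5741009334891$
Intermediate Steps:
$c = -175$ ($c = -2 + \left(-8 + 15 \left(-11\right)\right) = -2 - 173 = -175$)
$F{\left(o,p \right)} = - \frac{83}{2}$ ($F{\left(o,p \right)} = \frac{9}{4} + \frac{1}{4} \left(-175\right) = \frac{9}{4} - \frac{175}{4} = - \frac{83}{2}$)
$\left(1810036 + F{\left(1139,-1069 \right)}\right) \left(4543402 - 1371564\right) = \left(1810036 - \frac{83}{2}\right) \left(4543402 - 1371564\right) = \frac{3619989}{2} \cdot 3171838 = 5741009334891$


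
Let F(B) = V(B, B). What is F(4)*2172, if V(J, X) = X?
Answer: 8688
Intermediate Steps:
F(B) = B
F(4)*2172 = 4*2172 = 8688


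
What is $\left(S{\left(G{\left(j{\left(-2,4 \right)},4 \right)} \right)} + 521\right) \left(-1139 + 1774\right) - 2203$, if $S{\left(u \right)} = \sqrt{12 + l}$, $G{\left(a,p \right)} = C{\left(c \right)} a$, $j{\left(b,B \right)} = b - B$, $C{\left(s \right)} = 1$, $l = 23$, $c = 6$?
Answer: $328632 + 635 \sqrt{35} \approx 3.3239 \cdot 10^{5}$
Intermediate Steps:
$G{\left(a,p \right)} = a$ ($G{\left(a,p \right)} = 1 a = a$)
$S{\left(u \right)} = \sqrt{35}$ ($S{\left(u \right)} = \sqrt{12 + 23} = \sqrt{35}$)
$\left(S{\left(G{\left(j{\left(-2,4 \right)},4 \right)} \right)} + 521\right) \left(-1139 + 1774\right) - 2203 = \left(\sqrt{35} + 521\right) \left(-1139 + 1774\right) - 2203 = \left(521 + \sqrt{35}\right) 635 - 2203 = \left(330835 + 635 \sqrt{35}\right) - 2203 = 328632 + 635 \sqrt{35}$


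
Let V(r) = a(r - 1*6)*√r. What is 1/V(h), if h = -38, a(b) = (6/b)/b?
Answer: -484*I*√38/57 ≈ -52.343*I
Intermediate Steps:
a(b) = 6/b²
V(r) = 6*√r/(-6 + r)² (V(r) = (6/(r - 1*6)²)*√r = (6/(r - 6)²)*√r = (6/(-6 + r)²)*√r = 6*√r/(-6 + r)²)
1/V(h) = 1/(6*√(-38)/(-6 - 38)²) = 1/(6*(I*√38)/(-44)²) = 1/(6*(I*√38)*(1/1936)) = 1/(3*I*√38/968) = -484*I*√38/57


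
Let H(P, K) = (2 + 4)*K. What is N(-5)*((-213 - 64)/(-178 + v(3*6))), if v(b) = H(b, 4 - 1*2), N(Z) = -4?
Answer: -554/83 ≈ -6.6747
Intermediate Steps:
H(P, K) = 6*K
v(b) = 12 (v(b) = 6*(4 - 1*2) = 6*(4 - 2) = 6*2 = 12)
N(-5)*((-213 - 64)/(-178 + v(3*6))) = -4*(-213 - 64)/(-178 + 12) = -(-1108)/(-166) = -(-1108)*(-1)/166 = -4*277/166 = -554/83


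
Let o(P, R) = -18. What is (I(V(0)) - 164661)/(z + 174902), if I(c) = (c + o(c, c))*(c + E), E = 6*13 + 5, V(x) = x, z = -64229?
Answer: -55385/36891 ≈ -1.5013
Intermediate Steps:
E = 83 (E = 78 + 5 = 83)
I(c) = (-18 + c)*(83 + c) (I(c) = (c - 18)*(c + 83) = (-18 + c)*(83 + c))
(I(V(0)) - 164661)/(z + 174902) = ((-1494 + 0² + 65*0) - 164661)/(-64229 + 174902) = ((-1494 + 0 + 0) - 164661)/110673 = (-1494 - 164661)*(1/110673) = -166155*1/110673 = -55385/36891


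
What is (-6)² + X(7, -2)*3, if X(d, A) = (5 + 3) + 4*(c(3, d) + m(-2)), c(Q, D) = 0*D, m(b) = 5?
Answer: 120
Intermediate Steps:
c(Q, D) = 0
X(d, A) = 28 (X(d, A) = (5 + 3) + 4*(0 + 5) = 8 + 4*5 = 8 + 20 = 28)
(-6)² + X(7, -2)*3 = (-6)² + 28*3 = 36 + 84 = 120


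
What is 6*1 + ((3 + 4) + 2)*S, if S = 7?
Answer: 69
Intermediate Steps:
6*1 + ((3 + 4) + 2)*S = 6*1 + ((3 + 4) + 2)*7 = 6 + (7 + 2)*7 = 6 + 9*7 = 6 + 63 = 69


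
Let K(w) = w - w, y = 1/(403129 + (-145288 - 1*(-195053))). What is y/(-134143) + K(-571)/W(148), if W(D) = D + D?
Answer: -1/60752559842 ≈ -1.6460e-11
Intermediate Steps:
y = 1/452894 (y = 1/(403129 + (-145288 + 195053)) = 1/(403129 + 49765) = 1/452894 ≈ 2.2080e-6)
K(w) = 0
W(D) = 2*D
y/(-134143) + K(-571)/W(148) = (1/452894)/(-134143) + 0/((2*148)) = (1/452894)*(-1/134143) + 0/296 = -1/60752559842 + 0*(1/296) = -1/60752559842 + 0 = -1/60752559842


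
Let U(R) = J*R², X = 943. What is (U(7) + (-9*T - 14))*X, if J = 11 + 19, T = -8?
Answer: 1440904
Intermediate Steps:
J = 30
U(R) = 30*R²
(U(7) + (-9*T - 14))*X = (30*7² + (-9*(-8) - 14))*943 = (30*49 + (72 - 14))*943 = (1470 + 58)*943 = 1528*943 = 1440904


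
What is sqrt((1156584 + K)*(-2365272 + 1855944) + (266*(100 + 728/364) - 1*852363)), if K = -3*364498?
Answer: I*sqrt(32134328751) ≈ 1.7926e+5*I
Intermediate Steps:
K = -1093494
sqrt((1156584 + K)*(-2365272 + 1855944) + (266*(100 + 728/364) - 1*852363)) = sqrt((1156584 - 1093494)*(-2365272 + 1855944) + (266*(100 + 728/364) - 1*852363)) = sqrt(63090*(-509328) + (266*(100 + 728*(1/364)) - 852363)) = sqrt(-32133503520 + (266*(100 + 2) - 852363)) = sqrt(-32133503520 + (266*102 - 852363)) = sqrt(-32133503520 + (27132 - 852363)) = sqrt(-32133503520 - 825231) = sqrt(-32134328751) = I*sqrt(32134328751)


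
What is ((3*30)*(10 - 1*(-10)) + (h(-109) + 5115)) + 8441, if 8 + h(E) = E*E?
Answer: 27229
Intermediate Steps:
h(E) = -8 + E**2 (h(E) = -8 + E*E = -8 + E**2)
((3*30)*(10 - 1*(-10)) + (h(-109) + 5115)) + 8441 = ((3*30)*(10 - 1*(-10)) + ((-8 + (-109)**2) + 5115)) + 8441 = (90*(10 + 10) + ((-8 + 11881) + 5115)) + 8441 = (90*20 + (11873 + 5115)) + 8441 = (1800 + 16988) + 8441 = 18788 + 8441 = 27229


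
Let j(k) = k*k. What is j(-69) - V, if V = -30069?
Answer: 34830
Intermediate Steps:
j(k) = k²
j(-69) - V = (-69)² - 1*(-30069) = 4761 + 30069 = 34830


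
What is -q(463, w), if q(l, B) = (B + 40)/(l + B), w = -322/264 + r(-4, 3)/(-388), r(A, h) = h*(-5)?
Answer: -248519/2956565 ≈ -0.084057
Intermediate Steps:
r(A, h) = -5*h
w = -7561/6402 (w = -322/264 - 5*3/(-388) = -322*1/264 - 15*(-1/388) = -161/132 + 15/388 = -7561/6402 ≈ -1.1810)
q(l, B) = (40 + B)/(B + l)
-q(463, w) = -(40 - 7561/6402)/(-7561/6402 + 463) = -248519/(2956565/6402*6402) = -6402*248519/(2956565*6402) = -1*248519/2956565 = -248519/2956565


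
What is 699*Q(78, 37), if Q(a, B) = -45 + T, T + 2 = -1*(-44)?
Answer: -2097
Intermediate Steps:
T = 42 (T = -2 - 1*(-44) = -2 + 44 = 42)
Q(a, B) = -3 (Q(a, B) = -45 + 42 = -3)
699*Q(78, 37) = 699*(-3) = -2097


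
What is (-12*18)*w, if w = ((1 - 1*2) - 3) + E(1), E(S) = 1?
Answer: 648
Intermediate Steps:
w = -3 (w = ((1 - 1*2) - 3) + 1 = ((1 - 2) - 3) + 1 = (-1 - 3) + 1 = -4 + 1 = -3)
(-12*18)*w = -12*18*(-3) = -216*(-3) = 648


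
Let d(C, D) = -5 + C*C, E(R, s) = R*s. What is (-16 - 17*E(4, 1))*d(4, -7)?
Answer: -924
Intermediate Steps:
d(C, D) = -5 + C**2
(-16 - 17*E(4, 1))*d(4, -7) = (-16 - 68)*(-5 + 4**2) = (-16 - 17*4)*(-5 + 16) = (-16 - 68)*11 = -84*11 = -924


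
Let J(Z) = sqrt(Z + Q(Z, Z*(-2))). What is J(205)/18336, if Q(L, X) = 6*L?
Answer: sqrt(1435)/18336 ≈ 0.0020660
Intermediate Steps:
J(Z) = sqrt(7)*sqrt(Z) (J(Z) = sqrt(Z + 6*Z) = sqrt(7*Z) = sqrt(7)*sqrt(Z))
J(205)/18336 = (sqrt(7)*sqrt(205))/18336 = sqrt(1435)*(1/18336) = sqrt(1435)/18336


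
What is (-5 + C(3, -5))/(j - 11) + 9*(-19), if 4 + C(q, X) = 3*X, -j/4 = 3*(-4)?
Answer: -6351/37 ≈ -171.65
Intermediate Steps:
j = 48 (j = -12*(-4) = -4*(-12) = 48)
C(q, X) = -4 + 3*X
(-5 + C(3, -5))/(j - 11) + 9*(-19) = (-5 + (-4 + 3*(-5)))/(48 - 11) + 9*(-19) = (-5 + (-4 - 15))/37 - 171 = (-5 - 19)*(1/37) - 171 = -24*1/37 - 171 = -24/37 - 171 = -6351/37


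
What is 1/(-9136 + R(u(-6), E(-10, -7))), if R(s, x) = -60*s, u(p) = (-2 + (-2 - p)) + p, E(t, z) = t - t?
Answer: -1/8896 ≈ -0.00011241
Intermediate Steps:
E(t, z) = 0
u(p) = -4 (u(p) = (-4 - p) + p = -4)
1/(-9136 + R(u(-6), E(-10, -7))) = 1/(-9136 - 60*(-4)) = 1/(-9136 + 240) = 1/(-8896) = -1/8896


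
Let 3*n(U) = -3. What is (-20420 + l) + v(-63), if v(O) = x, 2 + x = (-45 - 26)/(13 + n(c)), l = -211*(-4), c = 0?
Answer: -235007/12 ≈ -19584.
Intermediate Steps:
n(U) = -1 (n(U) = (⅓)*(-3) = -1)
l = 844
x = -95/12 (x = -2 + (-45 - 26)/(13 - 1) = -2 - 71/12 = -95/12 ≈ -7.9167)
v(O) = -95/12
(-20420 + l) + v(-63) = (-20420 + 844) - 95/12 = -19576 - 95/12 = -235007/12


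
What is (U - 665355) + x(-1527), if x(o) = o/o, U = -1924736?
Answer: -2590090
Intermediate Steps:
x(o) = 1
(U - 665355) + x(-1527) = (-1924736 - 665355) + 1 = -2590091 + 1 = -2590090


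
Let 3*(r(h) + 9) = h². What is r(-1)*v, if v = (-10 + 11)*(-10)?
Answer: 260/3 ≈ 86.667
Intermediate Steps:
r(h) = -9 + h²/3
v = -10 (v = 1*(-10) = -10)
r(-1)*v = (-9 + (⅓)*(-1)²)*(-10) = (-9 + (⅓)*1)*(-10) = (-9 + ⅓)*(-10) = -26/3*(-10) = 260/3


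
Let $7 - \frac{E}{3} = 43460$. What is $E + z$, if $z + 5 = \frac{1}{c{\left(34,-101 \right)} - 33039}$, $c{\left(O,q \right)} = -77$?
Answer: $- \frac{4317134225}{33116} \approx -1.3036 \cdot 10^{5}$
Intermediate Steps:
$E = -130359$ ($E = 21 - 130380 = -130359$)
$z = - \frac{165581}{33116}$ ($z = -5 + \frac{1}{-77 - 33039} = -5 + \frac{1}{-33116} = -5 - \frac{1}{33116} = - \frac{165581}{33116} \approx -5.0$)
$E + z = -130359 - \frac{165581}{33116} = - \frac{4317134225}{33116}$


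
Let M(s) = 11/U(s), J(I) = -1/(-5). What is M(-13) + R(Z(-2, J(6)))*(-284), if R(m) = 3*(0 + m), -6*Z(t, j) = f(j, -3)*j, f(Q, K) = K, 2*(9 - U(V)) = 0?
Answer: -3779/45 ≈ -83.978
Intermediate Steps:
U(V) = 9 (U(V) = 9 - ½*0 = 9 + 0 = 9)
J(I) = ⅕ (J(I) = -1*(-⅕) = ⅕)
M(s) = 11/9
Z(t, j) = j/2 (Z(t, j) = -(-1)*j/2 = j/2)
R(m) = 3*m
M(-13) + R(Z(-2, J(6)))*(-284) = 11/9 + (3*((½)*(⅕)))*(-284) = 11/9 + (3*(⅒))*(-284) = 11/9 + (3/10)*(-284) = 11/9 - 426/5 = -3779/45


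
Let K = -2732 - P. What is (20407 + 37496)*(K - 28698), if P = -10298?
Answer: -1223606196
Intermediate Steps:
K = 7566 (K = -2732 - 1*(-10298) = -2732 + 10298 = 7566)
(20407 + 37496)*(K - 28698) = (20407 + 37496)*(7566 - 28698) = 57903*(-21132) = -1223606196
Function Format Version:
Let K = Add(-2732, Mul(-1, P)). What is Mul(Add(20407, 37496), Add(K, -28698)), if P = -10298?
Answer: -1223606196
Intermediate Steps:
K = 7566 (K = Add(-2732, Mul(-1, -10298)) = Add(-2732, 10298) = 7566)
Mul(Add(20407, 37496), Add(K, -28698)) = Mul(Add(20407, 37496), Add(7566, -28698)) = Mul(57903, -21132) = -1223606196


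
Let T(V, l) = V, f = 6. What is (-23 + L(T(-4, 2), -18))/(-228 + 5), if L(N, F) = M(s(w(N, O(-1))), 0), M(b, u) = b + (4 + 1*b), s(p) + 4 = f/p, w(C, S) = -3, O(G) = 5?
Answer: 31/223 ≈ 0.13901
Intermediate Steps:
s(p) = -4 + 6/p
M(b, u) = 4 + 2*b (M(b, u) = b + (4 + b) = 4 + 2*b)
L(N, F) = -8 (L(N, F) = 4 + 2*(-4 + 6/(-3)) = 4 + 2*(-4 + 6*(-⅓)) = 4 + 2*(-4 - 2) = 4 + 2*(-6) = 4 - 12 = -8)
(-23 + L(T(-4, 2), -18))/(-228 + 5) = (-23 - 8)/(-228 + 5) = -31/(-223) = -31*(-1/223) = 31/223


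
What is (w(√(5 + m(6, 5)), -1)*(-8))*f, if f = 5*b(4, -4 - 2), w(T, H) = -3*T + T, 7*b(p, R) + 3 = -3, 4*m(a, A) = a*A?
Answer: -1200*√2/7 ≈ -242.44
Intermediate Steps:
m(a, A) = A*a/4 (m(a, A) = (a*A)/4 = (A*a)/4 = A*a/4)
b(p, R) = -6/7 (b(p, R) = -3/7 + (⅐)*(-3) = -3/7 - 3/7 = -6/7)
w(T, H) = -2*T
f = -30/7 (f = 5*(-6/7) = -30/7 ≈ -4.2857)
(w(√(5 + m(6, 5)), -1)*(-8))*f = (-2*√(5 + (¼)*5*6)*(-8))*(-30/7) = (-2*√(5 + 15/2)*(-8))*(-30/7) = (-5*√2*(-8))*(-30/7) = (40*√2)*(-30/7) = -1200*√2/7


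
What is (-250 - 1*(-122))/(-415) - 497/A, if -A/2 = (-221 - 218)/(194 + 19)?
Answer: -43819931/364370 ≈ -120.26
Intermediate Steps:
A = 878/213 (A = -2*(-221 - 218)/(194 + 19) = -(-878)/213 = -2*(-439/213) = 878/213 ≈ 4.1221)
(-250 - 1*(-122))/(-415) - 497/A = (-250 - 1*(-122))/(-415) - 497/878/213 = (-250 + 122)*(-1/415) - 497*213/878 = -128*(-1/415) - 105861/878 = 128/415 - 105861/878 = -43819931/364370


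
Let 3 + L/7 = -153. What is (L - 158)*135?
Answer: -168750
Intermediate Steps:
L = -1092 (L = -21 + 7*(-153) = -21 - 1071 = -1092)
(L - 158)*135 = (-1092 - 158)*135 = -1250*135 = -168750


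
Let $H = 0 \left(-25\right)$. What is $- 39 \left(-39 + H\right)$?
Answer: $1521$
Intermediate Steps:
$H = 0$
$- 39 \left(-39 + H\right) = - 39 \left(-39 + 0\right) = \left(-39\right) \left(-39\right) = 1521$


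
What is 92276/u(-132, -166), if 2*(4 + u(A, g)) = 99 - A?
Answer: 184552/223 ≈ 827.59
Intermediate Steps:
u(A, g) = 91/2 - A/2 (u(A, g) = -4 + (99 - A)/2 = -4 + (99/2 - A/2) = 91/2 - A/2)
92276/u(-132, -166) = 92276/(91/2 - 1/2*(-132)) = 92276/(91/2 + 66) = 92276/(223/2) = 92276*(2/223) = 184552/223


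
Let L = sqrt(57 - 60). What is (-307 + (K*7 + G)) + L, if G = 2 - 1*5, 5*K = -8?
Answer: -1606/5 + I*sqrt(3) ≈ -321.2 + 1.732*I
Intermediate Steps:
K = -8/5 (K = (1/5)*(-8) = -8/5 ≈ -1.6000)
L = I*sqrt(3) (L = sqrt(-3) = I*sqrt(3) ≈ 1.732*I)
G = -3 (G = 2 - 5 = -3)
(-307 + (K*7 + G)) + L = (-307 + (-8/5*7 - 3)) + I*sqrt(3) = (-307 + (-56/5 - 3)) + I*sqrt(3) = (-307 - 71/5) + I*sqrt(3) = -1606/5 + I*sqrt(3)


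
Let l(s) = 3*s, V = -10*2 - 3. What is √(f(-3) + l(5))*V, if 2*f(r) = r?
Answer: -69*√6/2 ≈ -84.507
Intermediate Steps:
V = -23 (V = -20 - 3 = -23)
f(r) = r/2
√(f(-3) + l(5))*V = √((½)*(-3) + 3*5)*(-23) = √(-3/2 + 15)*(-23) = √(27/2)*(-23) = (3*√6/2)*(-23) = -69*√6/2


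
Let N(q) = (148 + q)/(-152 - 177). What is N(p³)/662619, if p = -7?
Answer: 65/72667217 ≈ 8.9449e-7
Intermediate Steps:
N(q) = -148/329 - q/329 (N(q) = (148 + q)/(-329) = (148 + q)*(-1/329) = -148/329 - q/329)
N(p³)/662619 = (-148/329 - 1/329*(-7)³)/662619 = (-148/329 - 1/329*(-343))*(1/662619) = (-148/329 + 49/47)*(1/662619) = (195/329)*(1/662619) = 65/72667217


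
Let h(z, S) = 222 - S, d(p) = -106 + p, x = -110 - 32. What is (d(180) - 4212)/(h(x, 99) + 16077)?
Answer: -2069/8100 ≈ -0.25543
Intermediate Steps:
x = -142
(d(180) - 4212)/(h(x, 99) + 16077) = ((-106 + 180) - 4212)/((222 - 1*99) + 16077) = (74 - 4212)/((222 - 99) + 16077) = -4138/(123 + 16077) = -4138/16200 = -4138*1/16200 = -2069/8100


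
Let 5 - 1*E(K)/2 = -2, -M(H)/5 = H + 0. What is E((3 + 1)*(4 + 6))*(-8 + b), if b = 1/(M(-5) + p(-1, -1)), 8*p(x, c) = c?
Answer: -22176/199 ≈ -111.44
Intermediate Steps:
p(x, c) = c/8
M(H) = -5*H (M(H) = -5*(H + 0) = -5*H)
b = 8/199 (b = 1/(-5*(-5) + (⅛)*(-1)) = 1/(25 - ⅛) = 1/(199/8) = 8/199 ≈ 0.040201)
E(K) = 14 (E(K) = 10 - 2*(-2) = 10 + 4 = 14)
E((3 + 1)*(4 + 6))*(-8 + b) = 14*(-8 + 8/199) = 14*(-1584/199) = -22176/199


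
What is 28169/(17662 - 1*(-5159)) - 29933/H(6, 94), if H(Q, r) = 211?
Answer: -677157334/4815231 ≈ -140.63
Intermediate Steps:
28169/(17662 - 1*(-5159)) - 29933/H(6, 94) = 28169/(17662 - 1*(-5159)) - 29933/211 = 28169/(17662 + 5159) - 29933*1/211 = 28169/22821 - 29933/211 = -677157334/4815231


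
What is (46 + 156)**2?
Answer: 40804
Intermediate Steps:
(46 + 156)**2 = 202**2 = 40804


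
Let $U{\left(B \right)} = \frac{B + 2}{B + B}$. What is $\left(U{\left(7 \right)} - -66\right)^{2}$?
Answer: $\frac{870489}{196} \approx 4441.3$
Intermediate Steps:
$U{\left(B \right)} = \frac{2 + B}{2 B}$
$\left(U{\left(7 \right)} - -66\right)^{2} = \left(\frac{2 + 7}{2 \cdot 7} - -66\right)^{2} = \left(\frac{1}{2} \cdot \frac{1}{7} \cdot 9 + \left(-7 + 73\right)\right)^{2} = \left(\frac{9}{14} + 66\right)^{2} = \left(\frac{933}{14}\right)^{2} = \frac{870489}{196}$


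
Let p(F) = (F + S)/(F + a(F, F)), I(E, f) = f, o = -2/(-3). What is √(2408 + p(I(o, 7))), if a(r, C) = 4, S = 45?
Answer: 2*√72985/11 ≈ 49.120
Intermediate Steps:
o = ⅔ (o = -2*(-⅓) = ⅔ ≈ 0.66667)
p(F) = (45 + F)/(4 + F) (p(F) = (F + 45)/(F + 4) = (45 + F)/(4 + F))
√(2408 + p(I(o, 7))) = √(2408 + (45 + 7)/(4 + 7)) = √(2408 + 52/11) = √(26540/11) = 2*√72985/11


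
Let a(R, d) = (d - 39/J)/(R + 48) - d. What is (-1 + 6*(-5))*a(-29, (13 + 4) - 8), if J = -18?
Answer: 29729/114 ≈ 260.78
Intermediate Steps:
a(R, d) = -d + (13/6 + d)/(48 + R) (a(R, d) = (d - 39/(-18))/(R + 48) - d = (d - 39*(-1/18))/(48 + R) - d = (d + 13/6)/(48 + R) - d = (13/6 + d)/(48 + R) - d = -d + (13/6 + d)/(48 + R))
(-1 + 6*(-5))*a(-29, (13 + 4) - 8) = (-1 + 6*(-5))*((13/6 - 47*((13 + 4) - 8) - 1*(-29)*((13 + 4) - 8))/(48 - 29)) = (-1 - 30)*((13/6 - 47*(17 - 8) - 1*(-29)*(17 - 8))/19) = -31*(13/6 - 47*9 - 1*(-29)*9)/19 = -31*(13/6 - 423 + 261)/19 = -31*(-959)/(19*6) = -31*(-959/114) = 29729/114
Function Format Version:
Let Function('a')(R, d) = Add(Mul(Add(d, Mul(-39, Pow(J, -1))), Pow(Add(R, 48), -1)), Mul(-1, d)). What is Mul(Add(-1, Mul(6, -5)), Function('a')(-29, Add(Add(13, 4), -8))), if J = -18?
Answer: Rational(29729, 114) ≈ 260.78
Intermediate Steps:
Function('a')(R, d) = Add(Mul(-1, d), Mul(Pow(Add(48, R), -1), Add(Rational(13, 6), d))) (Function('a')(R, d) = Add(Mul(Add(d, Mul(-39, Pow(-18, -1))), Pow(Add(R, 48), -1)), Mul(-1, d)) = Add(Mul(Add(d, Mul(-39, Rational(-1, 18))), Pow(Add(48, R), -1)), Mul(-1, d)) = Add(Mul(Add(d, Rational(13, 6)), Pow(Add(48, R), -1)), Mul(-1, d)) = Add(Mul(Add(Rational(13, 6), d), Pow(Add(48, R), -1)), Mul(-1, d)) = Add(Mul(Pow(Add(48, R), -1), Add(Rational(13, 6), d)), Mul(-1, d)) = Add(Mul(-1, d), Mul(Pow(Add(48, R), -1), Add(Rational(13, 6), d))))
Mul(Add(-1, Mul(6, -5)), Function('a')(-29, Add(Add(13, 4), -8))) = Mul(Add(-1, Mul(6, -5)), Mul(Pow(Add(48, -29), -1), Add(Rational(13, 6), Mul(-47, Add(Add(13, 4), -8)), Mul(-1, -29, Add(Add(13, 4), -8))))) = Mul(Add(-1, -30), Mul(Pow(19, -1), Add(Rational(13, 6), Mul(-47, Add(17, -8)), Mul(-1, -29, Add(17, -8))))) = Mul(-31, Mul(Rational(1, 19), Add(Rational(13, 6), Mul(-47, 9), Mul(-1, -29, 9)))) = Mul(-31, Mul(Rational(1, 19), Add(Rational(13, 6), -423, 261))) = Mul(-31, Mul(Rational(1, 19), Rational(-959, 6))) = Mul(-31, Rational(-959, 114)) = Rational(29729, 114)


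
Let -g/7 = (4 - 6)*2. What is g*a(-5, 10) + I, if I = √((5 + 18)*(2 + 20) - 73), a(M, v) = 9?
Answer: 252 + √433 ≈ 272.81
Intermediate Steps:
g = 28 (g = -7*(4 - 6)*2 = -(-14)*2 = -7*(-4) = 28)
I = √433 (I = √(23*22 - 73) = √(506 - 73) = √433 ≈ 20.809)
g*a(-5, 10) + I = 28*9 + √433 = 252 + √433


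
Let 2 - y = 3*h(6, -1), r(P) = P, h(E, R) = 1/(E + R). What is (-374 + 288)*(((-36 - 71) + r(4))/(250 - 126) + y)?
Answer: -15179/310 ≈ -48.965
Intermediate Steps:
y = 7/5 (y = 2 - 3/(6 - 1) = 2 - 3/5 = 7/5 ≈ 1.4000)
(-374 + 288)*(((-36 - 71) + r(4))/(250 - 126) + y) = (-374 + 288)*(((-36 - 71) + 4)/(250 - 126) + 7/5) = -86*((-107 + 4)/124 + 7/5) = -86*(-103*1/124 + 7/5) = -86*(-103/124 + 7/5) = -86*353/620 = -15179/310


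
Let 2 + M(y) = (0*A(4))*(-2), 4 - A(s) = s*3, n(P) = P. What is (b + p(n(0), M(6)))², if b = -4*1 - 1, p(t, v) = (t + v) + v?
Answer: 81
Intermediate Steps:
A(s) = 4 - 3*s (A(s) = 4 - s*3 = 4 - 3*s)
M(y) = -2 (M(y) = -2 + (0*(4 - 3*4))*(-2) = -2 + (0*(4 - 12))*(-2) = -2 + (0*(-8))*(-2) = -2 + 0*(-2) = -2 + 0 = -2)
p(t, v) = t + 2*v
b = -5 (b = -4 - 1 = -5)
(b + p(n(0), M(6)))² = (-5 + (0 + 2*(-2)))² = (-5 + (0 - 4))² = (-5 - 4)² = (-9)² = 81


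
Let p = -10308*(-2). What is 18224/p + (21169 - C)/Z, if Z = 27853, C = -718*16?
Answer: 147606223/71777181 ≈ 2.0564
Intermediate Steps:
C = -11488
p = 20616
18224/p + (21169 - C)/Z = 18224/20616 + (21169 - 1*(-11488))/27853 = 18224*(1/20616) + (21169 + 11488)*(1/27853) = 2278/2577 + 32657*(1/27853) = 2278/2577 + 32657/27853 = 147606223/71777181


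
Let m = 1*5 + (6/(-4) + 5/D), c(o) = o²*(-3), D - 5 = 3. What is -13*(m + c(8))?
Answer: 19539/8 ≈ 2442.4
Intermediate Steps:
D = 8 (D = 5 + 3 = 8)
c(o) = -3*o²
m = 33/8 (m = 1*5 + (6/(-4) + 5/8) = 5 + (6*(-¼) + 5*(⅛)) = 5 + (-3/2 + 5/8) = 5 - 7/8 = 33/8 ≈ 4.1250)
-13*(m + c(8)) = -13*(33/8 - 3*8²) = -13*(33/8 - 3*64) = -13*(33/8 - 192) = -13*(-1503/8) = 19539/8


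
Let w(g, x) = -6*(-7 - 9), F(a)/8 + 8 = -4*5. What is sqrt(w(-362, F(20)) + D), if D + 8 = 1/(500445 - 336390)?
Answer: sqrt(2368435950255)/164055 ≈ 9.3808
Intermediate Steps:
F(a) = -224 (F(a) = -64 + 8*(-4*5) = -64 + 8*(-20) = -64 - 160 = -224)
w(g, x) = 96 (w(g, x) = -6*(-16) = 96)
D = -1312439/164055 (D = -8 + 1/(500445 - 336390) = -8 + 1/164055 = -1312439/164055 ≈ -8.0000)
sqrt(w(-362, F(20)) + D) = sqrt(96 - 1312439/164055) = sqrt(14436841/164055) = sqrt(2368435950255)/164055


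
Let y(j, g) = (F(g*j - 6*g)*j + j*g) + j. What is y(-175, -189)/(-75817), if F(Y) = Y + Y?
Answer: 1705750/10831 ≈ 157.49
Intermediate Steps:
F(Y) = 2*Y
y(j, g) = j + g*j + j*(-12*g + 2*g*j) (y(j, g) = ((2*(g*j - 6*g))*j + j*g) + j = ((2*(-6*g + g*j))*j + g*j) + j = ((-12*g + 2*g*j)*j + g*j) + j = (j*(-12*g + 2*g*j) + g*j) + j = (g*j + j*(-12*g + 2*g*j)) + j = j + g*j + j*(-12*g + 2*g*j))
y(-175, -189)/(-75817) = -175*(1 - 189 + 2*(-189)*(-6 - 175))/(-75817) = -175*(1 - 189 + 2*(-189)*(-181))*(-1/75817) = -175*(1 - 189 + 68418)*(-1/75817) = -175*68230*(-1/75817) = -11940250*(-1/75817) = 1705750/10831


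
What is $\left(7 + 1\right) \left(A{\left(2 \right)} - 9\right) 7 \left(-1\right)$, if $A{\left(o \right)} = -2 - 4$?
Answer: $840$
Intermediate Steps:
$A{\left(o \right)} = -6$ ($A{\left(o \right)} = -2 - 4 = -6$)
$\left(7 + 1\right) \left(A{\left(2 \right)} - 9\right) 7 \left(-1\right) = \left(7 + 1\right) \left(-6 - 9\right) 7 \left(-1\right) = 8 \left(-15\right) 7 \left(-1\right) = \left(-120\right) 7 \left(-1\right) = \left(-840\right) \left(-1\right) = 840$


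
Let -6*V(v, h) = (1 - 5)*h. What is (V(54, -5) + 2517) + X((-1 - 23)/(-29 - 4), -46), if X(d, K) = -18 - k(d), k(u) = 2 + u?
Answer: 82267/33 ≈ 2492.9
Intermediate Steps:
V(v, h) = 2*h/3 (V(v, h) = -(1 - 5)*h/6 = -(-2)*h/3 = 2*h/3)
X(d, K) = -20 - d (X(d, K) = -18 - (2 + d) = -18 + (-2 - d) = -20 - d)
(V(54, -5) + 2517) + X((-1 - 23)/(-29 - 4), -46) = ((2/3)*(-5) + 2517) + (-20 - (-1 - 23)/(-29 - 4)) = (-10/3 + 2517) + (-20 - (-24)/(-33)) = 7541/3 + (-20 - (-24)*(-1)/33) = 7541/3 + (-20 - 1*8/11) = 7541/3 + (-20 - 8/11) = 7541/3 - 228/11 = 82267/33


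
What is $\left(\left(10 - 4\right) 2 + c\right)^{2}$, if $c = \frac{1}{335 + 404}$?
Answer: $\frac{78659161}{546121} \approx 144.03$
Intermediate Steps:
$c = \frac{1}{739} \approx 0.0013532$
$\left(\left(10 - 4\right) 2 + c\right)^{2} = \left(\left(10 - 4\right) 2 + \frac{1}{739}\right)^{2} = \left(6 \cdot 2 + \frac{1}{739}\right)^{2} = \left(12 + \frac{1}{739}\right)^{2} = \left(\frac{8869}{739}\right)^{2} = \frac{78659161}{546121}$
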